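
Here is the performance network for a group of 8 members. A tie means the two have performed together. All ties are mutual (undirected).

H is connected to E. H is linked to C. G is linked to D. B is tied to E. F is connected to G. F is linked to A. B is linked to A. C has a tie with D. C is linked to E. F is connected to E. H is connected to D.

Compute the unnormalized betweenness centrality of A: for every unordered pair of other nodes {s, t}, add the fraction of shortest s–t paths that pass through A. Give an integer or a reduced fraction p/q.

Pairs whose geodesics pass through A — G–B: 1/2; F–B: 1/2.
All other pairs contribute 0.
Summing the contributions gives betweenness(A) = 1.

1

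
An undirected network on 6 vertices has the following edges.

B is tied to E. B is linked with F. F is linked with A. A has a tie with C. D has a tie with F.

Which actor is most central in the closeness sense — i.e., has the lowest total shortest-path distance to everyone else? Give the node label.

Farness (sum of distances to all others) for each node — A:9, B:9, C:13, D:11, E:13, F:7.
The smallest farness is 7, for F, so F has the highest closeness.

F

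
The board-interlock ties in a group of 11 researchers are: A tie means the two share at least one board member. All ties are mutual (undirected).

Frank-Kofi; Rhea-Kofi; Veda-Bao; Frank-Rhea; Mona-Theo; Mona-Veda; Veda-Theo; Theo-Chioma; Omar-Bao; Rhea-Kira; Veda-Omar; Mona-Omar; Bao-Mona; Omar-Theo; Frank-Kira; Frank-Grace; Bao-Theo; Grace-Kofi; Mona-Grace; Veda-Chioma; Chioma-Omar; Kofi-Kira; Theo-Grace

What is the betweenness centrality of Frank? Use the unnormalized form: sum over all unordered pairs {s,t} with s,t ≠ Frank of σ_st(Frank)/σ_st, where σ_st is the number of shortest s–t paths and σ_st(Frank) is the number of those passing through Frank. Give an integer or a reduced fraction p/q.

Pairs whose geodesics pass through Frank — Veda–Kira: 2/4; Veda–Rhea: 2/4; Chioma–Kira: 1/2; Chioma–Rhea: 1/2; Bao–Kira: 2/4; Bao–Rhea: 2/4; Omar–Kira: 2/4; Omar–Rhea: 2/4; Theo–Kira: 1/2; Theo–Rhea: 1/2; Mona–Kira: 1/2; Mona–Rhea: 1/2; Kira–Grace: 1/2; Grace–Rhea: 1/2.
All other pairs contribute 0.
Summing the contributions gives betweenness(Frank) = 7.

7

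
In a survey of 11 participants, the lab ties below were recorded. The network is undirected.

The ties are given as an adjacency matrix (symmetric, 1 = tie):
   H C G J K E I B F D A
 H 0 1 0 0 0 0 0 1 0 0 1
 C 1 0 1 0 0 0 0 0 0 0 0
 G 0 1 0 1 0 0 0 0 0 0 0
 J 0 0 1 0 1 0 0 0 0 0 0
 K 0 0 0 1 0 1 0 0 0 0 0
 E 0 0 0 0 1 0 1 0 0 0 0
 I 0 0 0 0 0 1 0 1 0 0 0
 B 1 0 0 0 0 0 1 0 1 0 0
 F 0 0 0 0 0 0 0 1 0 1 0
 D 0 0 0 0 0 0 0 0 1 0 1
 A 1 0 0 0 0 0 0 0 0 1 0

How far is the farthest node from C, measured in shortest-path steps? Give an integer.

Distances from C: A:2, B:2, D:3, E:4, F:3, G:1, H:1, I:3, J:2, K:3.
The largest is 4 (to E), so the eccentricity of C is 4.

4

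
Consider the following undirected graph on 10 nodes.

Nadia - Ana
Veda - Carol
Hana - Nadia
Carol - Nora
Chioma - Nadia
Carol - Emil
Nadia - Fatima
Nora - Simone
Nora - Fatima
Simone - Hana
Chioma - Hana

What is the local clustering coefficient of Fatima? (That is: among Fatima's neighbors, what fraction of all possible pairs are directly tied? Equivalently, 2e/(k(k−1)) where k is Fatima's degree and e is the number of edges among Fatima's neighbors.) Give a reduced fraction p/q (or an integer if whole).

Fatima's neighbors: Nadia and Nora (k = 2).
Possible neighbor pairs: C(2,2) = 1. Edges among them: none → e = 0.
Clustering(Fatima) = 0/1.

0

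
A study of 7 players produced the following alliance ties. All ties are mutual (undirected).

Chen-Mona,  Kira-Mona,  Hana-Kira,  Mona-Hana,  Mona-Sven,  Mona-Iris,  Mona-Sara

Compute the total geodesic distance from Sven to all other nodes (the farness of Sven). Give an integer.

Distances from Sven: Chen:2, Hana:2, Iris:2, Kira:2, Mona:1, Sara:2.
Sum = 2 + 2 + 2 + 2 + 1 + 2 = 11.

11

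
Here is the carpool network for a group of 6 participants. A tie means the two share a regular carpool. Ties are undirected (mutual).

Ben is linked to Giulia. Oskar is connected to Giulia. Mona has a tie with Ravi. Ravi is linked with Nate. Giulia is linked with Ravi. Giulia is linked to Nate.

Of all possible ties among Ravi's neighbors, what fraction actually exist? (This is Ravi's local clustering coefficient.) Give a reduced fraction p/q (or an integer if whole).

1/3

Ravi's neighbors: Giulia, Mona, and Nate (k = 3).
Possible neighbor pairs: C(3,2) = 3. Edges among them: Giulia–Nate → e = 1.
Clustering(Ravi) = 1/3.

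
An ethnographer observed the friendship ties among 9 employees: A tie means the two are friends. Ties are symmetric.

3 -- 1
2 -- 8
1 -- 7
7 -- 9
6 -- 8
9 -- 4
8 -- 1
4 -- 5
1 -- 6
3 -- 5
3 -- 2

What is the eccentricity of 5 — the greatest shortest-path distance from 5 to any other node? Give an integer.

3

Distances from 5: 1:2, 2:2, 3:1, 4:1, 6:3, 7:3, 8:3, 9:2.
The largest is 3 (to 7, 8, and 6), so the eccentricity of 5 is 3.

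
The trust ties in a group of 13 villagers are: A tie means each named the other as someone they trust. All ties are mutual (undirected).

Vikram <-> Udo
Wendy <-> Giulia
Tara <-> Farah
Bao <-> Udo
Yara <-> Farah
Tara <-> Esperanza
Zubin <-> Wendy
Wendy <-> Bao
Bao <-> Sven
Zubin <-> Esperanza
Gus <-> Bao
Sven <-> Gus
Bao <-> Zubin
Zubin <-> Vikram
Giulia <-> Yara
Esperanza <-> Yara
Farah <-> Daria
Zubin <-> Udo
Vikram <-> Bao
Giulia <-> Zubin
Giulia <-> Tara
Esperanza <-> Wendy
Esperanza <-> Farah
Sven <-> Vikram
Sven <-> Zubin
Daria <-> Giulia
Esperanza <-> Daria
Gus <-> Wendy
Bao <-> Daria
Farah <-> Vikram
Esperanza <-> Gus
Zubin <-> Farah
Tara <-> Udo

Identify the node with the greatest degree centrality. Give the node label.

Zubin

Degrees — Bao:7, Daria:4, Esperanza:7, Farah:6, Giulia:5, Gus:4, Sven:4, Tara:4, Udo:4, Vikram:5, Wendy:5, Yara:3, Zubin:8.
The maximum is 8, attained only by Zubin.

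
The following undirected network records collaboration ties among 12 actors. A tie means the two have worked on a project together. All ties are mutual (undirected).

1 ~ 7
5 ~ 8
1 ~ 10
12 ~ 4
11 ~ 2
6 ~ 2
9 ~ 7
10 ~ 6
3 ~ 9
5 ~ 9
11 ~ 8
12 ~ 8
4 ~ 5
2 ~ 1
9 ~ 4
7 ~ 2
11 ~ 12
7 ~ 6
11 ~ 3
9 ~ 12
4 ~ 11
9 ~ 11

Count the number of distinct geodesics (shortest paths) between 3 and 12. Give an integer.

2

The shortest distance is 2. The length-2 paths are: 3–11–12; 3–9–12.
That gives 2 distinct shortest paths.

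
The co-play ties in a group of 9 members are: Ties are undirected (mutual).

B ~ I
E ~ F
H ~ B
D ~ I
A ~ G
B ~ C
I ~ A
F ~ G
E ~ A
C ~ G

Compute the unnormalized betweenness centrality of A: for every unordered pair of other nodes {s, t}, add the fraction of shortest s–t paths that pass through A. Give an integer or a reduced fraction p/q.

9

Pairs whose geodesics pass through A — B–E: 1; D–G: 1; D–E: 1; D–F: 2/2; C–E: 1/2; H–E: 1; G–E: 1/2; G–I: 1; E–I: 1; I–F: 2/2.
All other pairs contribute 0.
Summing the contributions gives betweenness(A) = 9.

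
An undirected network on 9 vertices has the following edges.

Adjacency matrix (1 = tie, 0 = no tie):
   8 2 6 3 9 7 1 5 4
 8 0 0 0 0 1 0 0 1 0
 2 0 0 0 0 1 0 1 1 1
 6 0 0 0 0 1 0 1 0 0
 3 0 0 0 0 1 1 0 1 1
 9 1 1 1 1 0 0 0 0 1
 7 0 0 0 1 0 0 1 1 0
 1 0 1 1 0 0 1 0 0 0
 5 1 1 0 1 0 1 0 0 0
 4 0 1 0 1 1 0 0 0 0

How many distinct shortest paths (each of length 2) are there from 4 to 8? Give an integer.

1

The shortest distance is 2, and the only length-2 path is 4–9–8. So there is exactly 1 shortest path.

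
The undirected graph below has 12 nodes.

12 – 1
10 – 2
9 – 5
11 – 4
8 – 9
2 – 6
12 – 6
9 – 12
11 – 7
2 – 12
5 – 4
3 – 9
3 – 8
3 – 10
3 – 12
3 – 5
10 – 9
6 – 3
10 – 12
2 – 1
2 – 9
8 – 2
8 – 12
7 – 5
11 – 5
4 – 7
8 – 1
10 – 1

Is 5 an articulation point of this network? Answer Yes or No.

Yes

Removing 5 leaves {4, 7, and 11} with no path to {1, 2, 3, 6, 8, 9, 10, and 12}, so the network splits into 2 components. 5 is a cut vertex.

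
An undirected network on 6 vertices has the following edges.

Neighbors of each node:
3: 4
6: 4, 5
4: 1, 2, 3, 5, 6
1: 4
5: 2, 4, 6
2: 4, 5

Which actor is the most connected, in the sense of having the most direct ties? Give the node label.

Degrees — 1:1, 2:2, 3:1, 4:5, 5:3, 6:2.
The maximum is 5, attained only by 4.

4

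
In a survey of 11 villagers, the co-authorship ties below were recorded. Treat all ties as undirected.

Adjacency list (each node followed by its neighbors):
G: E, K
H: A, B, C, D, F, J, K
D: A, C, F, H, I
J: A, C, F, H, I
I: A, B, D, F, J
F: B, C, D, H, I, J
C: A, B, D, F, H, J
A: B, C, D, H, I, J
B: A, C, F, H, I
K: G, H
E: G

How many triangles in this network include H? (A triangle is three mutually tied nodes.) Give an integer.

11

H's neighbors: A, B, C, D, F, J, and K.
Neighbor pairs that are themselves tied: H–A–B; H–A–C; H–A–D; H–A–J; H–B–C; H–B–F; H–C–D; H–C–F; H–C–J; H–D–F; H–F–J. Each forms one triangle with H, for 11 in total.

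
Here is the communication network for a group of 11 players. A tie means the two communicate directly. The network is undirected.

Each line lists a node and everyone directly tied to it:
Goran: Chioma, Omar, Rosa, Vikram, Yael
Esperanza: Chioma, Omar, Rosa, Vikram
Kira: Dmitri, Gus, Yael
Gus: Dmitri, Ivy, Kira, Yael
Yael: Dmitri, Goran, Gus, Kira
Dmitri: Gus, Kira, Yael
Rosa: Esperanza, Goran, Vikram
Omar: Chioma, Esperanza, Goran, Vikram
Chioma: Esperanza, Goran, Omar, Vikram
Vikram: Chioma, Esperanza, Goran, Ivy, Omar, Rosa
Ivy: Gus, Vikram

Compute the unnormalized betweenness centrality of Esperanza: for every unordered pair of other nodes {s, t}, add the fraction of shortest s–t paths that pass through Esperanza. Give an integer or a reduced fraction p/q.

Pairs whose geodesics pass through Esperanza — Chioma–Rosa: 1/3; Omar–Rosa: 1/3.
All other pairs contribute 0.
Summing the contributions gives betweenness(Esperanza) = 2/3.

2/3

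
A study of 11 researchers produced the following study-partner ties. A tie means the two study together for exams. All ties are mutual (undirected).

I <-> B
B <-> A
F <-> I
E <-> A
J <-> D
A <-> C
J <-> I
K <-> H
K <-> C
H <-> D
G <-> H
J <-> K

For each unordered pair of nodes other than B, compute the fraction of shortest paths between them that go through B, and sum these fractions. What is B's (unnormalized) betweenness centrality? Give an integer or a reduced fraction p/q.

Pairs whose geodesics pass through B — C–F: 1/2; C–I: 1/2; A–D: 1/3; A–F: 1; A–I: 1; A–J: 1/2; E–D: 1/3; E–F: 1; E–I: 1; E–J: 1/2.
All other pairs contribute 0.
Summing the contributions gives betweenness(B) = 20/3.

20/3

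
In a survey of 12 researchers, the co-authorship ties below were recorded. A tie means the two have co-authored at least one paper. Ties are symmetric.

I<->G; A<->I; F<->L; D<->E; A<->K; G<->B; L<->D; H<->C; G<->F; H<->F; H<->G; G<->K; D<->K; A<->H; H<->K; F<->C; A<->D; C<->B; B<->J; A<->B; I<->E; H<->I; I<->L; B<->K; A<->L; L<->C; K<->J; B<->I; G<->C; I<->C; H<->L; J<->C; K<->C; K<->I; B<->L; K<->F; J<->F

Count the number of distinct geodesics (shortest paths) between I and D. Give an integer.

4

The shortest distance is 2. The length-2 paths are: I–K–D; I–A–D; I–E–D; I–L–D.
That gives 4 distinct shortest paths.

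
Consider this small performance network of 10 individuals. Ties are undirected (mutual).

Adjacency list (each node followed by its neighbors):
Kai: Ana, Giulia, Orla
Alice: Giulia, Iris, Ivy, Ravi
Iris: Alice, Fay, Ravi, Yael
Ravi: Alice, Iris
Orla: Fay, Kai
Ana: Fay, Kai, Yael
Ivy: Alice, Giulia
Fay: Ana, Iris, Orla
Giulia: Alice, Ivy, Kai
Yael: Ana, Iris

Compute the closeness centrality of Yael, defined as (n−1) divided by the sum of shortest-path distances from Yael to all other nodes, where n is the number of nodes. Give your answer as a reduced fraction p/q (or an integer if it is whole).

9/19

Distances from Yael: Alice:2, Ana:1, Fay:2, Giulia:3, Iris:1, Ivy:3, Kai:2, Orla:3, Ravi:2. Sum = 19.
n = 10, so closeness = 9/19.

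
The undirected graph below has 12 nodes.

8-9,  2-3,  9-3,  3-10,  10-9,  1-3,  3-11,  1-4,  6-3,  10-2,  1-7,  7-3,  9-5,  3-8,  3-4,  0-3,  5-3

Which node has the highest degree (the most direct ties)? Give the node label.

3

Degrees — 0:1, 1:3, 2:2, 3:11, 4:2, 5:2, 6:1, 7:2, 8:2, 9:4, 10:3, 11:1.
The maximum is 11, attained only by 3.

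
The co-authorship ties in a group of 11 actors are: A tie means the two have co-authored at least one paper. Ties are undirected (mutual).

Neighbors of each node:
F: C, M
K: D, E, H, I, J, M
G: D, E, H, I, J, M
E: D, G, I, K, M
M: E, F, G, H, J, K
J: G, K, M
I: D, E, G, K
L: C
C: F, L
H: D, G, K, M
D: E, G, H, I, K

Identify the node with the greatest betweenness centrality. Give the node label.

M

Unnormalized betweenness of each node: C:9, D:3/4, E:5/2, F:16, G:55/12, H:7/6, I:1/6, J:1/6, K:55/12, L:0, M:265/12.
M has the largest value, 265/12, making it the main broker — the node through which the most shortest paths run.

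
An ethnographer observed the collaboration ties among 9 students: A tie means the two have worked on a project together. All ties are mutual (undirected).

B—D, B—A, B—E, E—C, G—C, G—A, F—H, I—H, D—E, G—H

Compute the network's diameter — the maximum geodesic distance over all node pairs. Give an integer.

Eccentricity of each node (its greatest distance to any other): A:3, B:4, C:3, D:5, E:4, F:5, G:3, H:4, I:5.
The maximum eccentricity is 5, realized for instance by the pair F–D via F – H – G – A – B – D. So the diameter is 5.

5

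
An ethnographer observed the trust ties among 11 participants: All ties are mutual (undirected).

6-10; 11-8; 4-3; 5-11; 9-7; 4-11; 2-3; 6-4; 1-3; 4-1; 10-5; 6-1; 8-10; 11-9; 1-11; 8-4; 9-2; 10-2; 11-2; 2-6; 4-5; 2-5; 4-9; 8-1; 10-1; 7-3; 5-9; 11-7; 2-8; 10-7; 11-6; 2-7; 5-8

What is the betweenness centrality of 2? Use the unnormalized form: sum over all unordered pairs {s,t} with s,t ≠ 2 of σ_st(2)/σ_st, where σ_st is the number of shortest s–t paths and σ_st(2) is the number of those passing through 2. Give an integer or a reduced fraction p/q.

Pairs whose geodesics pass through 2 — 7–6: 1/3; 7–8: 1/3; 7–5: 1/4; 6–8: 1/5; 6–9: 1/3; 6–5: 1/4; 6–3: 1/3; 10–9: 1/3; 10–11: 1/6; 10–3: 1/3; 8–9: 1/4; 8–3: 1/3; 9–3: 1/3; 11–3: 1/4 … (+1 more pairs).
All other pairs contribute 0.
Summing the contributions gives betweenness(2) = 68/15.

68/15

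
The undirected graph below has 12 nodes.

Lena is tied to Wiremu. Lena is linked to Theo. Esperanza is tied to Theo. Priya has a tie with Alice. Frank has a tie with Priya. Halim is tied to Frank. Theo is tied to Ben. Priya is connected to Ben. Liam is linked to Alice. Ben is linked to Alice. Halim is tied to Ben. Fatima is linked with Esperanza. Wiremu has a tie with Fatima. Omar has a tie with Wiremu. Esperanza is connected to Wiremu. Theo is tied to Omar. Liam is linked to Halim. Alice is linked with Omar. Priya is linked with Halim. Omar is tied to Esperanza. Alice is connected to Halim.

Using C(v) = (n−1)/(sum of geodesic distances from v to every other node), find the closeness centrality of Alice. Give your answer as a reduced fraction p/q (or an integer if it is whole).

Distances from Alice: Ben:1, Esperanza:2, Fatima:3, Frank:2, Halim:1, Lena:3, Liam:1, Omar:1, Priya:1, Theo:2, Wiremu:2. Sum = 19.
n = 12, so closeness = 11/19.

11/19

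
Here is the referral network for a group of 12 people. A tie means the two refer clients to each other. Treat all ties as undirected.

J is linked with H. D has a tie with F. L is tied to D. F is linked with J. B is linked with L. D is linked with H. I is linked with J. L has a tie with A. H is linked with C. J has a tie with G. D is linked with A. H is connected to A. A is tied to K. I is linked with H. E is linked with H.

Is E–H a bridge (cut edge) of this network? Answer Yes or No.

Without the E–H edge there is no alternate route between E and H, so the network disconnects. It is a bridge.

Yes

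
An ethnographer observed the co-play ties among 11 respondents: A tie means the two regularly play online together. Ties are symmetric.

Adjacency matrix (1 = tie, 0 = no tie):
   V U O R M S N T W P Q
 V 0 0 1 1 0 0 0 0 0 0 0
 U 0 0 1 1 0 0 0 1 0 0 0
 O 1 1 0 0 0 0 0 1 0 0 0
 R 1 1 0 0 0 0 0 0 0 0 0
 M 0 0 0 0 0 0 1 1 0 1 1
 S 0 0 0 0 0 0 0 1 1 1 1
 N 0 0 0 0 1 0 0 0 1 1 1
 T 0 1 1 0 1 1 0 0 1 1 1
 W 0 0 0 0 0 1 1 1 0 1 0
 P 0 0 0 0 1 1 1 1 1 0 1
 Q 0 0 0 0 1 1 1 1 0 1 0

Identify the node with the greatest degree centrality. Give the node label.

Degrees — M:4, N:4, O:3, P:6, Q:5, R:2, S:4, T:7, U:3, V:2, W:4.
The maximum is 7, attained only by T.

T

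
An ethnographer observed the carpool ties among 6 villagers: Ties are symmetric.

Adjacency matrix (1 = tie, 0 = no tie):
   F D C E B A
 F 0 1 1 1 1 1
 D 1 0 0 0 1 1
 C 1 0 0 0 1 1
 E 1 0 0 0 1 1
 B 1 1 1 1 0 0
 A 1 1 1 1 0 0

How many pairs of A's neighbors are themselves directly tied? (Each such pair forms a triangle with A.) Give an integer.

3

A's neighbors: C, D, E, and F.
Neighbor pairs that are themselves tied: A–C–F; A–D–F; A–E–F. Each forms one triangle with A, for 3 in total.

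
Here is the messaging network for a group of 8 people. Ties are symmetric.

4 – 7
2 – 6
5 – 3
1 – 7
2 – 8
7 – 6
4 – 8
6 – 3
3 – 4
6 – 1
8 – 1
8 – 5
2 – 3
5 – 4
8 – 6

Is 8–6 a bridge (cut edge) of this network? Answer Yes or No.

Even without that edge, 8 still reaches 6 via 8 – 2 – 6, so the network stays connected. Not a bridge.

No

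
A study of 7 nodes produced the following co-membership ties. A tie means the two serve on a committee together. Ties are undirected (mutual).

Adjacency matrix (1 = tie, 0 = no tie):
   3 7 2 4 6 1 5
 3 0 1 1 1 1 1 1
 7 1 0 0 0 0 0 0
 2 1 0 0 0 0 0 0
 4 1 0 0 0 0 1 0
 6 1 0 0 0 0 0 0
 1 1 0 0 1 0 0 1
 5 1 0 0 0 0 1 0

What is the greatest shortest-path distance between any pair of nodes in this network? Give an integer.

Eccentricity of each node (its greatest distance to any other): 1:2, 2:2, 3:1, 4:2, 5:2, 6:2, 7:2.
The maximum eccentricity is 2, realized for instance by the pair 7–2 via 7 – 3 – 2. So the diameter is 2.

2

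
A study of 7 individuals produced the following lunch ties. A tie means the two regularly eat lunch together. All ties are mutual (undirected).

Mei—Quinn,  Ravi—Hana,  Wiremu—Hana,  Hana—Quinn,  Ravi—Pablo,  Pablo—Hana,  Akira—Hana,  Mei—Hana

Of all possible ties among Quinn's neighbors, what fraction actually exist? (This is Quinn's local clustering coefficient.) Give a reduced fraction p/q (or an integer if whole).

Quinn's neighbors: Hana and Mei (k = 2).
Possible neighbor pairs: C(2,2) = 1. Edges among them: Hana–Mei → e = 1.
Clustering(Quinn) = 1/1.

1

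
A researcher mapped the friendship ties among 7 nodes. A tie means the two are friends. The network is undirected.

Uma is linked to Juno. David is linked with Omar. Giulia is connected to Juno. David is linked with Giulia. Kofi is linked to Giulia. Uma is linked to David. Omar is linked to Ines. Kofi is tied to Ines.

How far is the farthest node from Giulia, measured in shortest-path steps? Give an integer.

2

Distances from Giulia: David:1, Ines:2, Juno:1, Kofi:1, Omar:2, Uma:2.
The largest is 2 (to Ines, Uma, and Omar), so the eccentricity of Giulia is 2.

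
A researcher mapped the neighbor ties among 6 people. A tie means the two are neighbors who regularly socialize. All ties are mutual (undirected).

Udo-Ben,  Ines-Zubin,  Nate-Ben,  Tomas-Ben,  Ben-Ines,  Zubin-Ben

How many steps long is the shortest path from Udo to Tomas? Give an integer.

2

One shortest route is Udo – Ben – Tomas, which uses 2 edges, and Udo and Tomas are not directly tied, so nothing shorter exists. So d(Udo,Tomas) = 2.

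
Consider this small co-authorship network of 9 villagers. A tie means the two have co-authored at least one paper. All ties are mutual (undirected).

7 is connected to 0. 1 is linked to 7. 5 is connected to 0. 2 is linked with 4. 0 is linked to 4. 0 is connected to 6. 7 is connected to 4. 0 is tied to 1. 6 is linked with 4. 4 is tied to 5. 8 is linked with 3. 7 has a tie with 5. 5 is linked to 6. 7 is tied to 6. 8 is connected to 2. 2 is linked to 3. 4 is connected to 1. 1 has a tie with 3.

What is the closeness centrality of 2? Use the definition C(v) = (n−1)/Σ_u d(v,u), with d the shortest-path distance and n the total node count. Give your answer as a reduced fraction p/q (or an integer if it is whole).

Distances from 2: 0:2, 1:2, 3:1, 4:1, 5:2, 6:2, 7:2, 8:1. Sum = 13.
n = 9, so closeness = 8/13.

8/13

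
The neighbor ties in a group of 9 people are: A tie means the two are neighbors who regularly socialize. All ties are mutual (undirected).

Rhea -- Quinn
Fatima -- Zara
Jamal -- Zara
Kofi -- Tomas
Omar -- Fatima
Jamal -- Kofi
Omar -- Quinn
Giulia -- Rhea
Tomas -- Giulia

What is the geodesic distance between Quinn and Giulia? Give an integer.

2

One shortest route is Quinn – Rhea – Giulia, which uses 2 edges, and Quinn and Giulia are not directly tied, so nothing shorter exists. So d(Quinn,Giulia) = 2.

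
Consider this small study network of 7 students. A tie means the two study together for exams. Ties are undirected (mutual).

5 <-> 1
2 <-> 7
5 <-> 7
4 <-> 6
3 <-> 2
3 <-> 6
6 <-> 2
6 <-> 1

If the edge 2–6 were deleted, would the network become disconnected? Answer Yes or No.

No

Even without that edge, 2 still reaches 6 via 2 – 3 – 6, so the network stays connected. Not a bridge.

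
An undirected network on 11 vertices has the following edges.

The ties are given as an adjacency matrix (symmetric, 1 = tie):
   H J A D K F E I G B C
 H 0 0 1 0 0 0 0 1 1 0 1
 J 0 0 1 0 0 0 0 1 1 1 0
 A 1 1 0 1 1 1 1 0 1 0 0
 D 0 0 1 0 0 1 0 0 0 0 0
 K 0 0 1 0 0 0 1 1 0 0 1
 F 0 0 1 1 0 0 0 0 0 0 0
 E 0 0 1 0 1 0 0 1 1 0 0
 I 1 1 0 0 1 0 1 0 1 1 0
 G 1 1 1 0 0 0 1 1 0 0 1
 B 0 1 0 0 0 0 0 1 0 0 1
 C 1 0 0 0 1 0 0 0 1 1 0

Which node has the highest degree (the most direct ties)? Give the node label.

Degrees — A:7, B:3, C:4, D:2, E:4, F:2, G:6, H:4, I:6, J:4, K:4.
The maximum is 7, attained only by A.

A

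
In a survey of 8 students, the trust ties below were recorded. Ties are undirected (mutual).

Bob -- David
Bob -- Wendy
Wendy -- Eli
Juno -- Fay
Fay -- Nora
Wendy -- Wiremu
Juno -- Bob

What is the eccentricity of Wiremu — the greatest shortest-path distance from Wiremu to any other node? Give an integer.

5

Distances from Wiremu: Bob:2, David:3, Eli:2, Fay:4, Juno:3, Nora:5, Wendy:1.
The largest is 5 (to Nora), so the eccentricity of Wiremu is 5.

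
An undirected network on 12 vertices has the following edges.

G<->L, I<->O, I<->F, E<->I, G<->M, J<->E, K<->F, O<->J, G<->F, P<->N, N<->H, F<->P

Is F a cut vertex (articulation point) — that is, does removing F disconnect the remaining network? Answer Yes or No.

Yes

Removing F leaves {E, I, J, and O} with no path to {K}, so the network splits into 4 components. F is a cut vertex.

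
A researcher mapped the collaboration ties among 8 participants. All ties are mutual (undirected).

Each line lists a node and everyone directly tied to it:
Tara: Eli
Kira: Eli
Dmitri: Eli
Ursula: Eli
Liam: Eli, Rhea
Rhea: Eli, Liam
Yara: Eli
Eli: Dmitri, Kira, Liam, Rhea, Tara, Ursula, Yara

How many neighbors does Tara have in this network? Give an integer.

1

Tara is directly tied to Eli. That is 1 neighbor, so the degree of Tara is 1.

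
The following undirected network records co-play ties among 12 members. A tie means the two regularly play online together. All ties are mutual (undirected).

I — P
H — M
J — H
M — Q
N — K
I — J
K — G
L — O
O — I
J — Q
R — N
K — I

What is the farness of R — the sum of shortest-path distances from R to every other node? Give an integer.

Distances from R: G:3, H:5, I:3, J:4, K:2, L:5, M:6, N:1, O:4, P:4, Q:5.
Sum = 3 + 5 + 3 + 4 + 2 + 5 + 6 + 1 + 4 + 4 + 5 = 42.

42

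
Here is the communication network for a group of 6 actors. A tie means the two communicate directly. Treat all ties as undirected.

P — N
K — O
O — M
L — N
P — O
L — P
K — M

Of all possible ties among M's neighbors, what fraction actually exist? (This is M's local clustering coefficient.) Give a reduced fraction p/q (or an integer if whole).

M's neighbors: K and O (k = 2).
Possible neighbor pairs: C(2,2) = 1. Edges among them: K–O → e = 1.
Clustering(M) = 1/1.

1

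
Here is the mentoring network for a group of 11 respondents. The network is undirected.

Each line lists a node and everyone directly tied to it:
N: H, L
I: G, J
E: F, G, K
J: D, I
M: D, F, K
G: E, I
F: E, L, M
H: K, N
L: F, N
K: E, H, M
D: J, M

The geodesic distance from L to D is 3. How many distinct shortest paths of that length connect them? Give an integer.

The shortest distance is 3, and the only length-3 path is L–F–M–D. So there is exactly 1 shortest path.

1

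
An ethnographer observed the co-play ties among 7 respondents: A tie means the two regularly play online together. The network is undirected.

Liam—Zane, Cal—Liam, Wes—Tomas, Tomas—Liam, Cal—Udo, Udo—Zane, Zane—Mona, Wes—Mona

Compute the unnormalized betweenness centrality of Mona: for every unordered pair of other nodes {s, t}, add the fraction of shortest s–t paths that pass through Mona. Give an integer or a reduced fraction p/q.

Pairs whose geodesics pass through Mona — Wes–Udo: 1; Wes–Zane: 1.
All other pairs contribute 0.
Summing the contributions gives betweenness(Mona) = 2.

2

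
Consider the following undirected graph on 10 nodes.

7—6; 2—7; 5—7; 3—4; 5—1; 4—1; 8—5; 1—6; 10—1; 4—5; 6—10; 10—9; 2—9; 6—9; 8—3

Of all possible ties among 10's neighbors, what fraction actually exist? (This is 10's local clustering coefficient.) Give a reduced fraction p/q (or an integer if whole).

10's neighbors: 1, 6, and 9 (k = 3).
Possible neighbor pairs: C(3,2) = 3. Edges among them: 1–6, 6–9 → e = 2.
Clustering(10) = 2/3.

2/3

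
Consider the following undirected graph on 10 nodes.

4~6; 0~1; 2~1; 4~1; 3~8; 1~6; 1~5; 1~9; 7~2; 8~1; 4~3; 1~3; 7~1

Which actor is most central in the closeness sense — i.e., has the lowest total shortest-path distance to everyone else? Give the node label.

Farness (sum of distances to all others) for each node — 0:17, 1:9, 2:16, 3:15, 4:15, 5:17, 6:16, 7:16, 8:16, 9:17.
The smallest farness is 9, for 1, so 1 has the highest closeness.

1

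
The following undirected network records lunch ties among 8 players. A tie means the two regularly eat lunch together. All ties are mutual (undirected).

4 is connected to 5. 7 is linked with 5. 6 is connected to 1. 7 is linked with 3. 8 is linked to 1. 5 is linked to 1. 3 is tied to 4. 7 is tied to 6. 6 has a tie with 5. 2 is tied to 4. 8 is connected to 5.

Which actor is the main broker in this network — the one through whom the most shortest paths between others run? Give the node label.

Unnormalized betweenness of each node: 1:1/2, 2:0, 3:1, 4:22/3, 5:32/3, 6:5/6, 7:8/3, 8:0.
5 has the largest value, 32/3, making it the main broker — the node through which the most shortest paths run.

5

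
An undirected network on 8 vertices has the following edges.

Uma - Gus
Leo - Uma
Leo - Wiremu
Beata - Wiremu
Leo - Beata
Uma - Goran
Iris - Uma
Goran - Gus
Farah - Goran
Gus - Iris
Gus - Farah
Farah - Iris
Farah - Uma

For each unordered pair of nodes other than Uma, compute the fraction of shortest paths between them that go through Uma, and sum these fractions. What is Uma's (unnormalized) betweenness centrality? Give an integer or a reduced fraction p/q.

Pairs whose geodesics pass through Uma — Farah–Beata: 1; Farah–Leo: 1; Farah–Wiremu: 1; Goran–Iris: 1/3; Goran–Beata: 1; Goran–Leo: 1; Goran–Wiremu: 1; Gus–Beata: 1; Gus–Leo: 1; Gus–Wiremu: 1; Iris–Beata: 1; Iris–Leo: 1; Iris–Wiremu: 1.
All other pairs contribute 0.
Summing the contributions gives betweenness(Uma) = 37/3.

37/3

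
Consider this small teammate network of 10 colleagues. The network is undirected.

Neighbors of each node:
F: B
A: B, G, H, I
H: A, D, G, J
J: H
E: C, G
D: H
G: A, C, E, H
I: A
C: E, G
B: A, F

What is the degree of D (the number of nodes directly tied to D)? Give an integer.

D is directly tied to H. That is 1 neighbor, so the degree of D is 1.

1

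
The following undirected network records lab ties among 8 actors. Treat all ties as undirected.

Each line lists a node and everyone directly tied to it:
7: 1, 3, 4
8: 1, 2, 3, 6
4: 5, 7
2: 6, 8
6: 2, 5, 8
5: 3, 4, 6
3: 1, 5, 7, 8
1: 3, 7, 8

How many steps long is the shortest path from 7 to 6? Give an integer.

One shortest route is 7 – 3 – 8 – 6, which uses 3 edges, and at distance 2 from 7 we only reach {5, 8}, which does not include 6. So d(7,6) = 3.

3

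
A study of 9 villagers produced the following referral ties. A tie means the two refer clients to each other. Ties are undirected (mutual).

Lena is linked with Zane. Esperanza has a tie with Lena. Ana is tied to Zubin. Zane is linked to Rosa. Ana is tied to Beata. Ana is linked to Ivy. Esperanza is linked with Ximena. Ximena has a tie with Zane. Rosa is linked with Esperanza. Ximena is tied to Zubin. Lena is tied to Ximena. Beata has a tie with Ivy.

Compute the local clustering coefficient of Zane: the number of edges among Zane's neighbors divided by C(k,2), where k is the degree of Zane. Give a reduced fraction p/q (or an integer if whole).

1/3

Zane's neighbors: Lena, Rosa, and Ximena (k = 3).
Possible neighbor pairs: C(3,2) = 3. Edges among them: Lena–Ximena → e = 1.
Clustering(Zane) = 1/3.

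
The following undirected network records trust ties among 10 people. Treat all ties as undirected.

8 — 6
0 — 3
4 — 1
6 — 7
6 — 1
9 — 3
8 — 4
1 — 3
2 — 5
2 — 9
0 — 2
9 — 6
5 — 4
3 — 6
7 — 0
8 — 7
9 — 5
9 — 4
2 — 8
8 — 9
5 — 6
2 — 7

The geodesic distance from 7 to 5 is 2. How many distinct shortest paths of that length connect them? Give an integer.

2

The shortest distance is 2. The length-2 paths are: 7–2–5; 7–6–5.
That gives 2 distinct shortest paths.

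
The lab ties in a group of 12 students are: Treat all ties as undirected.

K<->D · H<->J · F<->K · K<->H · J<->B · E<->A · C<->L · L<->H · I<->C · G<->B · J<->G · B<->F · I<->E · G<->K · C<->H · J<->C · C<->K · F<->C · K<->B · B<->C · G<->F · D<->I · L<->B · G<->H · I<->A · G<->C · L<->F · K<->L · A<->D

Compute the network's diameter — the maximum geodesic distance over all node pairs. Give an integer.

3

Eccentricity of each node (its greatest distance to any other): A:3, B:3, C:2, D:3, E:3, F:3, G:3, H:3, I:2, J:3, K:3, L:3.
The maximum eccentricity is 3, realized for instance by the pair K–E via K – D – A – E. So the diameter is 3.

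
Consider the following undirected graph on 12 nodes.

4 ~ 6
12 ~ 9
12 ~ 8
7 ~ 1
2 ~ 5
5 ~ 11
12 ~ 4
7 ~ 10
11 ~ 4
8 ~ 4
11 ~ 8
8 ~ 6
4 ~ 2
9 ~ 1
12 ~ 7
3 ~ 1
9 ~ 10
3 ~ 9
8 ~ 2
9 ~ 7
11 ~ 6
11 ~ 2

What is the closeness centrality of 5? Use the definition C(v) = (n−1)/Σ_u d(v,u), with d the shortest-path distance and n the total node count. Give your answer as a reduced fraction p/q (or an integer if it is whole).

11/34

Distances from 5: 1:5, 2:1, 3:5, 4:2, 6:2, 7:4, 8:2, 9:4, 10:5, 11:1, 12:3. Sum = 34.
n = 12, so closeness = 11/34.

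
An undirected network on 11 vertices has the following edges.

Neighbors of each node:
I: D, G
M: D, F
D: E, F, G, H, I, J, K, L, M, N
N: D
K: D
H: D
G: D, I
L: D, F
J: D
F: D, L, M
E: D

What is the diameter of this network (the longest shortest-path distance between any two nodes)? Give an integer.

2

Eccentricity of each node (its greatest distance to any other): D:1, E:2, F:2, G:2, H:2, I:2, J:2, K:2, L:2, M:2, N:2.
The maximum eccentricity is 2, realized for instance by the pair K–L via K – D – L. So the diameter is 2.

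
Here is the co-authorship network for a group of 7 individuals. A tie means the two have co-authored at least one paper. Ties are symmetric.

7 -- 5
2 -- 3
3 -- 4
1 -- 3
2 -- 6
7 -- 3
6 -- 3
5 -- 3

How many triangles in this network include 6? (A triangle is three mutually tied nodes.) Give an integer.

6's neighbors: 2 and 3.
Neighbor pairs that are themselves tied: 6–2–3. Each forms one triangle with 6, for 1 in total.

1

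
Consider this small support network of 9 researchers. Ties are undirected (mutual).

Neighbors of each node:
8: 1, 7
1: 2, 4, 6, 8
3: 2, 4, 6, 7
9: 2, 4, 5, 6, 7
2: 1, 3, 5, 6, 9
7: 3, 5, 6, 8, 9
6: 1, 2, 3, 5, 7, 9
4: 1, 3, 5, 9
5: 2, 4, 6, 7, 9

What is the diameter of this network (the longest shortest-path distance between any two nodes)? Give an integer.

Eccentricity of each node (its greatest distance to any other): 1:2, 2:2, 3:2, 4:2, 5:2, 6:2, 7:2, 8:2, 9:2.
The maximum eccentricity is 2, realized for instance by the pair 6–4 via 6 – 3 – 4. So the diameter is 2.

2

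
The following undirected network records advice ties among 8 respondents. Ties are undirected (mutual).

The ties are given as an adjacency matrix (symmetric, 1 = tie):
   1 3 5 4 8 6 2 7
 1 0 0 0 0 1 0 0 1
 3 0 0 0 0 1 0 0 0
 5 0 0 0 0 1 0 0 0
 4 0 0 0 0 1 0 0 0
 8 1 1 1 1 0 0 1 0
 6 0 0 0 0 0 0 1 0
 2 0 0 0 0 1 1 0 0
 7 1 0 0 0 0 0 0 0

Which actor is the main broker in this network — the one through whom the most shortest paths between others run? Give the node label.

8

Unnormalized betweenness of each node: 1:6, 2:6, 3:0, 4:0, 5:0, 6:0, 7:0, 8:19.
8 has the largest value, 19, making it the main broker — the node through which the most shortest paths run.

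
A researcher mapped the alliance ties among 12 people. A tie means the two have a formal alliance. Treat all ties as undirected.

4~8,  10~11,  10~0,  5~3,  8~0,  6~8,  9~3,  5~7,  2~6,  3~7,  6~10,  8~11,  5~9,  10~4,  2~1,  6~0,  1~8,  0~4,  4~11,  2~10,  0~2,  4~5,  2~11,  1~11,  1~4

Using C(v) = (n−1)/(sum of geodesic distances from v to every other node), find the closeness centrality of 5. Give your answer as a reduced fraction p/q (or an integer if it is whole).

Distances from 5: 0:2, 1:2, 2:3, 3:1, 4:1, 6:3, 7:1, 8:2, 9:1, 10:2, 11:2. Sum = 20.
n = 12, so closeness = 11/20.

11/20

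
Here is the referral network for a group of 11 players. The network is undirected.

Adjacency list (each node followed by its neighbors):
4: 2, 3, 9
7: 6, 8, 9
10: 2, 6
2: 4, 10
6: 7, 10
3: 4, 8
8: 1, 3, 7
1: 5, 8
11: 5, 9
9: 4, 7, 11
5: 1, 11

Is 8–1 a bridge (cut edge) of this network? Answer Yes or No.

Even without that edge, 8 still reaches 1 via 8 – 7 – 9 – 11 – 5 – 1, so the network stays connected. Not a bridge.

No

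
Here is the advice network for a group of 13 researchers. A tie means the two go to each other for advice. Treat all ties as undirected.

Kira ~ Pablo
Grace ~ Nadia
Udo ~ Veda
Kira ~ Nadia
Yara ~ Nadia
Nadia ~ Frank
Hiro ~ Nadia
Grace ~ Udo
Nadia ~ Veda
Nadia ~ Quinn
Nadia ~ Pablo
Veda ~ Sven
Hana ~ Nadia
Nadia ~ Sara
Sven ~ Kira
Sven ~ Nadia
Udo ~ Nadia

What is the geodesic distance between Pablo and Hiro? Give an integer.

One shortest route is Pablo – Nadia – Hiro, which uses 2 edges, and Pablo and Hiro are not directly tied, so nothing shorter exists. So d(Pablo,Hiro) = 2.

2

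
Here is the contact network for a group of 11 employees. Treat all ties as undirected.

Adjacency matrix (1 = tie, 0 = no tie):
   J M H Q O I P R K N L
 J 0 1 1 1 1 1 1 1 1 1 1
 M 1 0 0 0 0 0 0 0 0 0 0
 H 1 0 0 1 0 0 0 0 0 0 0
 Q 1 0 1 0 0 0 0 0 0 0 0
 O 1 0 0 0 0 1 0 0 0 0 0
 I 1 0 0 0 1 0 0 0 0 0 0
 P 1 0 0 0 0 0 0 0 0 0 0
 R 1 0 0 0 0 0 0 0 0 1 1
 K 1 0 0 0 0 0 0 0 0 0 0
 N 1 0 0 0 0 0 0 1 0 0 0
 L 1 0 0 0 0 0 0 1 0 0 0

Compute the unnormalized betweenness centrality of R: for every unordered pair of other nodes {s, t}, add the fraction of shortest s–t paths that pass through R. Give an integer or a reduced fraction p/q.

1/2

Pairs whose geodesics pass through R — N–L: 1/2.
All other pairs contribute 0.
Summing the contributions gives betweenness(R) = 1/2.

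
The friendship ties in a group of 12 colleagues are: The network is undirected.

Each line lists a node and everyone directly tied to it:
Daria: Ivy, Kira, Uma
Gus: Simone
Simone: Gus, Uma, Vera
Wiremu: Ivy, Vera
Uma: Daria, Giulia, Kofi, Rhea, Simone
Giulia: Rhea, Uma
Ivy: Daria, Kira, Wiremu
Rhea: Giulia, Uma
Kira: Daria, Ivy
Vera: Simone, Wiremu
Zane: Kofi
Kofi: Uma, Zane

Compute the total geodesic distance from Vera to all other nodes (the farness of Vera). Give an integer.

27

Distances from Vera: Daria:3, Giulia:3, Gus:2, Ivy:2, Kira:3, Kofi:3, Rhea:3, Simone:1, Uma:2, Wiremu:1, Zane:4.
Sum = 3 + 3 + 2 + 2 + 3 + 3 + 3 + 1 + 2 + 1 + 4 = 27.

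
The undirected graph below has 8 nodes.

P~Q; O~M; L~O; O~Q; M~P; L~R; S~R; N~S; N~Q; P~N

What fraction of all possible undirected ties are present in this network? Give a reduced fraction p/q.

5/14

There are 10 edges and 8 nodes, so the maximum possible is C(8,2) = 28.
Density = 10/28 = 5/14.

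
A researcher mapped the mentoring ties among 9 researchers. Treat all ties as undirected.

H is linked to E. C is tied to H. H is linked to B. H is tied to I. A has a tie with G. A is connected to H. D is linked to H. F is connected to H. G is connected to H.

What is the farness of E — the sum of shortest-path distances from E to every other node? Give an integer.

Distances from E: A:2, B:2, C:2, D:2, F:2, G:2, H:1, I:2.
Sum = 2 + 2 + 2 + 2 + 2 + 2 + 1 + 2 = 15.

15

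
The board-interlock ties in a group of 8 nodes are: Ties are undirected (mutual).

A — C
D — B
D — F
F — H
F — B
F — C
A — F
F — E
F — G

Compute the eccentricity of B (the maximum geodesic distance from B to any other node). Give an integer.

Distances from B: A:2, C:2, D:1, E:2, F:1, G:2, H:2.
The largest is 2 (to G, C, A, H, and E), so the eccentricity of B is 2.

2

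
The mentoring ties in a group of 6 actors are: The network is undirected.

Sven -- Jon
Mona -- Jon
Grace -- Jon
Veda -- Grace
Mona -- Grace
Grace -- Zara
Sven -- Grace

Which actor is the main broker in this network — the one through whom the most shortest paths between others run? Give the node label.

Unnormalized betweenness of each node: Grace:15/2, Jon:1/2, Mona:0, Sven:0, Veda:0, Zara:0.
Grace has the largest value, 15/2, making it the main broker — the node through which the most shortest paths run.

Grace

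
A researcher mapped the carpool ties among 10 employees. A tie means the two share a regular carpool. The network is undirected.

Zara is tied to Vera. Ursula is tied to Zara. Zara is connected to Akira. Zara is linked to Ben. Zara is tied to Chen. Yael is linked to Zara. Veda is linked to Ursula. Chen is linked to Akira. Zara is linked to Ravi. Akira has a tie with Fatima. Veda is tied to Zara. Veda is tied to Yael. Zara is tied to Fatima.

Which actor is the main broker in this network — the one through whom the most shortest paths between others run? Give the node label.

Zara

Unnormalized betweenness of each node: Akira:1/2, Ben:0, Chen:0, Fatima:0, Ravi:0, Ursula:0, Veda:1/2, Vera:0, Yael:0, Zara:31.
Zara has the largest value, 31, making it the main broker — the node through which the most shortest paths run.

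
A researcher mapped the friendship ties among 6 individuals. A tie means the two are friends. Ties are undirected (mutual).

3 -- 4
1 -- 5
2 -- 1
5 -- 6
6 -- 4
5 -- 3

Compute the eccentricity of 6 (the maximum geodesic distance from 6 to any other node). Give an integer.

Distances from 6: 1:2, 2:3, 3:2, 4:1, 5:1.
The largest is 3 (to 2), so the eccentricity of 6 is 3.

3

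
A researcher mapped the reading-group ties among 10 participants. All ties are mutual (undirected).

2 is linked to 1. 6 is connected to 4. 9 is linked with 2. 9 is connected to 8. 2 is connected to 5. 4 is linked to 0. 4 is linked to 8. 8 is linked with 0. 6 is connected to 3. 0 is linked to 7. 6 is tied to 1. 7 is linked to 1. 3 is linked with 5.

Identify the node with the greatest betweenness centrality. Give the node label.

6

Unnormalized betweenness of each node: 0:17/6, 1:22/3, 2:8, 3:7/3, 4:31/6, 5:2, 6:49/6, 7:13/6, 8:13/3, 9:11/3.
6 has the largest value, 49/6, making it the main broker — the node through which the most shortest paths run.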